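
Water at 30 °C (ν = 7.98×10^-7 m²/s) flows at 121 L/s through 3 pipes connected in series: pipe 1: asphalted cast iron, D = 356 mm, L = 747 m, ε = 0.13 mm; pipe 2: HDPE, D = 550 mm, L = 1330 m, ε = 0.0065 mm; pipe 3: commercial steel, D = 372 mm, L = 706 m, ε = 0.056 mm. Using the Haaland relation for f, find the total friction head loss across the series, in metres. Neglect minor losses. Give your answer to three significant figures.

H ≈ 4.84 m

Pipe 1: V = 1.216 m/s, Re = 5.42×10^5, ε/D = 3.65×10^-4, f = 0.01658, h_1 = f(L/D)V²/2g = 2.621 m
Pipe 2: V = 0.5093 m/s, Re = 3.51×10^5, ε/D = 1.18×10^-5, f = 0.01404, h_2 = f(L/D)V²/2g = 0.4487 m
Pipe 3: V = 1.113 m/s, Re = 5.19×10^5, ε/D = 1.51×10^-4, f = 0.01475, h_3 = f(L/D)V²/2g = 1.769 m
Series → Q common, losses add: H = Σh = 4.838 m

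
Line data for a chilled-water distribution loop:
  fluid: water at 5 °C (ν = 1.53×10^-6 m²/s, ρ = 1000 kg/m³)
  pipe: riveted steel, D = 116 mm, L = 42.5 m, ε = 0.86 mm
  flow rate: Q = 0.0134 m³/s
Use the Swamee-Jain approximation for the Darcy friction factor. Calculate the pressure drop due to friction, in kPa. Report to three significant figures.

V = 4Q/(πD²) = 4·0.0134/(π·0.116²) = 1.268 m/s
Re = VD/ν = 1.268·0.116/1.53×10^-6 = 9.61×10^4 → turbulent
ε/D = 0.86/116 = 0.00741
Swamee-Jain: f = 0.03535
h_f = f(L/D)V²/(2g) = 0.03535·(42.5/0.116)·1.268²/(2·9.81) = 1.061 m
Δp = ρg·h_f = 1000·9.81·1.061 = 10.41 kPa

Δp ≈ 10.4 kPa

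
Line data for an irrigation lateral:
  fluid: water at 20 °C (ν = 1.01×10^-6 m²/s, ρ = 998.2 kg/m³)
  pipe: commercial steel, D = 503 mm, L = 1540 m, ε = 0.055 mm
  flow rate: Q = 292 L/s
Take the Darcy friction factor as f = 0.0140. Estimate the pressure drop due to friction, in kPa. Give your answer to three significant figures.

V = 4Q/(πD²) = 4·0.292/(π·0.503²) = 1.469 m/s
h_f = f(L/D)V²/(2g) = 0.01400·(1540/0.503)·1.469²/(2·9.81) = 4.717 m
Δp = ρg·h_f = 998.2·9.81·4.717 = 46.19 kPa

Δp ≈ 46.2 kPa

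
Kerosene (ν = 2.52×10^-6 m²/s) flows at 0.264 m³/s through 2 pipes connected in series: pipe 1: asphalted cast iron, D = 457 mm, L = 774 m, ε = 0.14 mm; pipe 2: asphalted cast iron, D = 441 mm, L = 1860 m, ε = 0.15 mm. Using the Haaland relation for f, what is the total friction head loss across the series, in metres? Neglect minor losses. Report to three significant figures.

H ≈ 14.7 m

Pipe 1: V = 1.609 m/s, Re = 2.92×10^5, ε/D = 3.06×10^-4, f = 0.01689, h_1 = f(L/D)V²/2g = 3.776 m
Pipe 2: V = 1.728 m/s, Re = 3.02×10^5, ε/D = 3.40×10^-4, f = 0.01707, h_2 = f(L/D)V²/2g = 10.96 m
Series → Q common, losses add: H = Σh = 14.74 m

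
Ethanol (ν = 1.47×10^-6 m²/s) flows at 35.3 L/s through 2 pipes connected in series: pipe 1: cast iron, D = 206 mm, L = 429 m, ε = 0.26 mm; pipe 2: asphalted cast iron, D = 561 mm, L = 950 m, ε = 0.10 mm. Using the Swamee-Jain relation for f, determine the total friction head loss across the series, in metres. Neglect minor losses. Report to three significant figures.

Pipe 1: V = 1.059 m/s, Re = 1.48×10^5, ε/D = 0.00126, f = 0.02255, h_1 = f(L/D)V²/2g = 2.685 m
Pipe 2: V = 0.1428 m/s, Re = 5.45×10^4, ε/D = 1.78×10^-4, f = 0.02110, h_2 = f(L/D)V²/2g = 0.03715 m
Series → Q common, losses add: H = Σh = 2.722 m

H ≈ 2.72 m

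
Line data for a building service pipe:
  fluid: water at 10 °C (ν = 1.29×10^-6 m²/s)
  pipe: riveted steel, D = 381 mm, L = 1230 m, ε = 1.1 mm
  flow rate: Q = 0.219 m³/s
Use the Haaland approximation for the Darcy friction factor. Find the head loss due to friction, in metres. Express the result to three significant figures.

h_f ≈ 15.9 m

V = 4Q/(πD²) = 4·0.219/(π·0.381²) = 1.921 m/s
Re = VD/ν = 1.921·0.381/1.29×10^-6 = 5.67×10^5 → turbulent
ε/D = 1.1/381 = 0.00289
Haaland: f = 0.02616
h_f = f(L/D)V²/(2g) = 0.02616·(1230/0.381)·1.921²/(2·9.81) = 15.88 m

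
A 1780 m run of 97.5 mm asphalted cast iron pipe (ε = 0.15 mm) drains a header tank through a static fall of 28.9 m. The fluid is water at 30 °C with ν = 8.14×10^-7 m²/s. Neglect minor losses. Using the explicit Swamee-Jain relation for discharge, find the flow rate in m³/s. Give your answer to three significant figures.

Q ≈ 0.00861 m³/s

Swamee-Jain (Type II): Q = -0.965·√(gD⁵h_f/L)·ln[ε/(3.7D) + √(3.17ν²L/(gD³h_f))]
√(gD⁵h_f/L) = √(9.81·0.0975⁵·28.9/1780) = 0.001185
ε/(3.7D) = 4.16×10^-4; √(3.17ν²L/(gD³h_f)) = 1.19×10^-4
Q = -0.965·0.001185·ln(5.351×10^-4) = 0.008612 m³/s
Check: V = 1.15 m/s, Re = 1.38×10^5, f = 0.02355, h_f = 29.1 m ≈ 28.9 m ✓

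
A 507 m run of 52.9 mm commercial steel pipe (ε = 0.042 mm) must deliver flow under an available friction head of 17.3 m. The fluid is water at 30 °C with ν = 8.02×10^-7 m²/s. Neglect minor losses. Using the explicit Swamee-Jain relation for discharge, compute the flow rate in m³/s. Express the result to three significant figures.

Q ≈ 0.00280 m³/s

Swamee-Jain (Type II): Q = -0.965·√(gD⁵h_f/L)·ln[ε/(3.7D) + √(3.17ν²L/(gD³h_f))]
√(gD⁵h_f/L) = √(9.81·0.0529⁵·17.3/507) = 3.724×10^-4
ε/(3.7D) = 2.15×10^-4; √(3.17ν²L/(gD³h_f)) = 2.03×10^-4
Q = -0.965·3.724×10^-4·ln(4.174×10^-4) = 0.002796 m³/s
Check: V = 1.27 m/s, Re = 8.39×10^4, f = 0.02202, h_f = 17.4 m ≈ 17.3 m ✓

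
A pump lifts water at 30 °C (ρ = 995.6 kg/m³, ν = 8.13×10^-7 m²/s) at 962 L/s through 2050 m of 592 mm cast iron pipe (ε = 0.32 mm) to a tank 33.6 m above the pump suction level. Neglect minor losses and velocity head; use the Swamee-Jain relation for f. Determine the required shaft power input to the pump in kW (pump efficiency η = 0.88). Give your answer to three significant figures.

P_shaft ≈ 756 kW

V = 4Q/(πD²) = 3.495 m/s; Re = 2.54×10^6; ε/D = 5.41×10^-4; f = 0.01725
h_f = f(L/D)V²/2g = 37.19 m
Total head H = z + h_f = 33.6 + 37.19 = 70.79 m
P_hyd = ρgQH = 995.6·9.81·0.962·70.79 = 665.1 kW
P_shaft = P_hyd/η = 665.1/0.88 = 755.8 kW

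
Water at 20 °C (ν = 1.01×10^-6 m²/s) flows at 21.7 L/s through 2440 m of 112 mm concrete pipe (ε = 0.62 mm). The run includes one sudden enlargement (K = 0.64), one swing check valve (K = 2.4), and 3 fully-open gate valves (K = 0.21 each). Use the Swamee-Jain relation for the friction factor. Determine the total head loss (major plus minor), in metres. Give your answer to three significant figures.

V = 4Q/(πD²) = 2.203 m/s; V²/2g = 0.2473 m
Re = 2.44×10^5, ε/D = 0.00554 → f = 0.03184 (Swamee-Jain)
Major: h_f = f(L/D)·V²/2g = 0.03184·21786·0.2473 = 171.5 m
Minor: ΣK = 3.67; h_m = ΣK·V²/2g = 0.9075 m
Total H_L = 171.5 + 0.9075 = 172.4 m

H_L ≈ 172 m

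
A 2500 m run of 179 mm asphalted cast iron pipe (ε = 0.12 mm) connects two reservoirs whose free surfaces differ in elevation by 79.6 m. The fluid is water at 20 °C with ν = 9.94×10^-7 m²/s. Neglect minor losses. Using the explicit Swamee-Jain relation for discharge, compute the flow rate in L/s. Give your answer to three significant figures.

Q ≈ 61.5 L/s

Swamee-Jain (Type II): Q = -0.965·√(gD⁵h_f/L)·ln[ε/(3.7D) + √(3.17ν²L/(gD³h_f))]
√(gD⁵h_f/L) = √(9.81·0.179⁵·79.6/2500) = 0.007576
ε/(3.7D) = 1.81×10^-4; √(3.17ν²L/(gD³h_f)) = 4.18×10^-5
Q = -0.965·0.007576·ln(2.230×10^-4) = 0.06147 m³/s
Check: V = 2.44 m/s, Re = 4.40×10^5, f = 0.01887, h_f = 80.1 m ≈ 79.6 m ✓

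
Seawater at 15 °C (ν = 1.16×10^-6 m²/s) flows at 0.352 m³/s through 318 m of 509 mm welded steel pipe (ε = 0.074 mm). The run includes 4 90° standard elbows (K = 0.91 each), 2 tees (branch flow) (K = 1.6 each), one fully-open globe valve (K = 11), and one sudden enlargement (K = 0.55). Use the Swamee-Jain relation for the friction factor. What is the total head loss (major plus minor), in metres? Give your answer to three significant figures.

H_L ≈ 4.18 m

V = 4Q/(πD²) = 1.730 m/s; V²/2g = 0.1525 m
Re = 7.59×10^5, ε/D = 1.45×10^-4 → f = 0.01442 (Swamee-Jain)
Major: h_f = f(L/D)·V²/2g = 0.01442·624.8·0.1525 = 1.374 m
Minor: ΣK = 18.4; h_m = ΣK·V²/2g = 2.805 m
Total H_L = 1.374 + 2.805 = 4.179 m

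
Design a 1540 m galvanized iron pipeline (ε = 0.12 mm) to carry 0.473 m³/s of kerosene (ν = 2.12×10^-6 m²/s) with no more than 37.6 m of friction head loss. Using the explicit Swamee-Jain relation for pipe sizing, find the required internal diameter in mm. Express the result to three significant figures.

Swamee-Jain (Type III): D = 0.66·[ε^1.25·(LQ²/(gh_f))^4.75 + ν·Q^9.4·(L/(gh_f))^5.2]^0.04
LQ²/(gh_f) = 0.9341; L/(gh_f) = 4.175
Term 1 = ε^1.25·(…)^4.75 = 9.08×10^-6; Term 2 = ν·Q^9.4·(…)^5.2 = 3.14×10^-6
D = 0.66·(9.08×10^-6 + 3.14×10^-6)^0.04 = 0.4198 m = 420 mm
Check: V = 3.42 m/s, Re = 6.77×10^5, f = 0.01594, h_f = 34.8 m ≈ 37.6 m ✓

D ≈ 420 mm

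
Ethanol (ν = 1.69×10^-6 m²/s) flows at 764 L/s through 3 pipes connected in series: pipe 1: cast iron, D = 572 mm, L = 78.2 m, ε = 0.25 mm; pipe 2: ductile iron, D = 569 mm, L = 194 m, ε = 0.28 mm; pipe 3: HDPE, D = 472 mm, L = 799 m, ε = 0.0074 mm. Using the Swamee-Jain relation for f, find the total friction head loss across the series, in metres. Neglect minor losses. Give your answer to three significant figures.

Pipe 1: V = 2.973 m/s, Re = 1.01×10^6, ε/D = 4.37×10^-4, f = 0.01686, h_1 = f(L/D)V²/2g = 1.038 m
Pipe 2: V = 3.005 m/s, Re = 1.01×10^6, ε/D = 4.92×10^-4, f = 0.01724, h_2 = f(L/D)V²/2g = 2.705 m
Pipe 3: V = 4.366 m/s, Re = 1.22×10^6, ε/D = 1.57×10^-5, f = 0.01165, h_3 = f(L/D)V²/2g = 19.17 m
Series → Q common, losses add: H = Σh = 22.91 m

H ≈ 22.9 m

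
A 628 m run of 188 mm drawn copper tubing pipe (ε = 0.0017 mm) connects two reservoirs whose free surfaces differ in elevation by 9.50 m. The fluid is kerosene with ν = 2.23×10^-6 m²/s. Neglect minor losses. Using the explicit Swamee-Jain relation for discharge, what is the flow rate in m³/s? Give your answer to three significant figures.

Swamee-Jain (Type II): Q = -0.965·√(gD⁵h_f/L)·ln[ε/(3.7D) + √(3.17ν²L/(gD³h_f))]
√(gD⁵h_f/L) = √(9.81·0.188⁵·9.50/628) = 0.005904
ε/(3.7D) = 2.44×10^-6; √(3.17ν²L/(gD³h_f)) = 1.26×10^-4
Q = -0.965·0.005904·ln(1.289×10^-4) = 0.05102 m³/s
Check: V = 1.84 m/s, Re = 1.55×10^5, f = 0.01641, h_f = 9.44 m ≈ 9.50 m ✓

Q ≈ 0.0510 m³/s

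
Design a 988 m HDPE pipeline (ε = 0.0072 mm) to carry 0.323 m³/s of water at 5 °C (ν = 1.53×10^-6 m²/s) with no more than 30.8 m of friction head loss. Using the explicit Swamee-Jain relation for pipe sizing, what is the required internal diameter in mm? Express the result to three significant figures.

Swamee-Jain (Type III): D = 0.66·[ε^1.25·(LQ²/(gh_f))^4.75 + ν·Q^9.4·(L/(gh_f))^5.2]^0.04
LQ²/(gh_f) = 0.3411; L/(gh_f) = 3.270
Term 1 = ε^1.25·(…)^4.75 = 2.25×10^-9; Term 2 = ν·Q^9.4·(…)^5.2 = 1.77×10^-8
D = 0.66·(2.25×10^-9 + 1.77×10^-8)^0.04 = 0.3247 m = 325 mm
Check: V = 3.90 m/s, Re = 8.28×10^5, f = 0.01245, h_f = 29.4 m ≈ 30.8 m ✓

D ≈ 325 mm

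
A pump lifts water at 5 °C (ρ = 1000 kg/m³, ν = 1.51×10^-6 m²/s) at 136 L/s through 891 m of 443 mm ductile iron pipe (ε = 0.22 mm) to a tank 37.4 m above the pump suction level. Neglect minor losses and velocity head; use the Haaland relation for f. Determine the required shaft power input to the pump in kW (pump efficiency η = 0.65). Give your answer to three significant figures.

P_shaft ≈ 79.8 kW

V = 4Q/(πD²) = 0.8824 m/s; Re = 2.59×10^5; ε/D = 4.97×10^-4; f = 0.01824
h_f = f(L/D)V²/2g = 1.456 m
Total head H = z + h_f = 37.4 + 1.456 = 38.86 m
P_hyd = ρgQH = 1000·9.81·0.136·38.86 = 51.84 kW
P_shaft = P_hyd/η = 51.84/0.65 = 79.75 kW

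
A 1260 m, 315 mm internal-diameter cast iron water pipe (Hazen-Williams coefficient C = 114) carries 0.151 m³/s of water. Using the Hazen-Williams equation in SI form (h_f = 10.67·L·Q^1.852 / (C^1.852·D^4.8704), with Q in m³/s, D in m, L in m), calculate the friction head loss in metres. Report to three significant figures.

h_f ≈ 17.5 m

h_f = 10.67·1260·0.151^1.852 / (114^1.852·0.315^4.8704) = 17.46 m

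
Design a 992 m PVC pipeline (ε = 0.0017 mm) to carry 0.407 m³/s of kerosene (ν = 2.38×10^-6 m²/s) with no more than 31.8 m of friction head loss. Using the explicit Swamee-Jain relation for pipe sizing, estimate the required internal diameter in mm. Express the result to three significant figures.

Swamee-Jain (Type III): D = 0.66·[ε^1.25·(LQ²/(gh_f))^4.75 + ν·Q^9.4·(L/(gh_f))^5.2]^0.04
LQ²/(gh_f) = 0.5267; L/(gh_f) = 3.180
Term 1 = ε^1.25·(…)^4.75 = 2.92×10^-9; Term 2 = ν·Q^9.4·(…)^5.2 = 2.09×10^-7
D = 0.66·(2.92×10^-9 + 2.09×10^-7)^0.04 = 0.3569 m = 357 mm
Check: V = 4.07 m/s, Re = 6.10×10^5, f = 0.01272, h_f = 29.8 m ≈ 31.8 m ✓

D ≈ 357 mm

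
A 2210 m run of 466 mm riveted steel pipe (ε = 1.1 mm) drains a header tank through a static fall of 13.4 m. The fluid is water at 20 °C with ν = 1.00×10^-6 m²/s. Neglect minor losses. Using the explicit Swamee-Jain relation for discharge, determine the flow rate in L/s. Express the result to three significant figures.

Swamee-Jain (Type II): Q = -0.965·√(gD⁵h_f/L)·ln[ε/(3.7D) + √(3.17ν²L/(gD³h_f))]
√(gD⁵h_f/L) = √(9.81·0.466⁵·13.4/2210) = 0.03615
ε/(3.7D) = 6.38×10^-4; √(3.17ν²L/(gD³h_f)) = 2.29×10^-5
Q = -0.965·0.03615·ln(6.609×10^-4) = 0.2554 m³/s
Check: V = 1.50 m/s, Re = 6.98×10^5, f = 0.02481, h_f = 13.5 m ≈ 13.4 m ✓

Q ≈ 255 L/s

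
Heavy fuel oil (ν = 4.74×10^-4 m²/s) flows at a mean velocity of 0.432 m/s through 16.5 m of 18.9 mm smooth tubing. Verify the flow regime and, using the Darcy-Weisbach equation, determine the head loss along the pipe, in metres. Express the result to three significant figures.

h_f ≈ 30.9 m

Re = VD/ν = 0.432·0.01890/4.74×10^-4 = 17.2 → laminar (Re < 2300)
f = 64/Re = 3.715
h_f = f(L/D)V²/(2g) = 3.715·(16.5/0.01890)·0.432²/(2·9.81) = 30.85 m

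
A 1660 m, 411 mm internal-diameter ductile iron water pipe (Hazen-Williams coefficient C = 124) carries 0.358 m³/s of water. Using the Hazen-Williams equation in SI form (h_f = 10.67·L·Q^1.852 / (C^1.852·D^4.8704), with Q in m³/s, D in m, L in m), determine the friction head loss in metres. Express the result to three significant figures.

h_f = 10.67·1660·0.358^1.852 / (124^1.852·0.411^4.8704) = 26.66 m

h_f ≈ 26.7 m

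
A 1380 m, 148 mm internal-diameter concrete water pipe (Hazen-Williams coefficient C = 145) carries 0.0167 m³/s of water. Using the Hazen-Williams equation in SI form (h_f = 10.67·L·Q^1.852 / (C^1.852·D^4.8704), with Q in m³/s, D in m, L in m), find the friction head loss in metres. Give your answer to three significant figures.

h_f = 10.67·1380·0.0167^1.852 / (145^1.852·0.148^4.8704) = 8.219 m

h_f ≈ 8.22 m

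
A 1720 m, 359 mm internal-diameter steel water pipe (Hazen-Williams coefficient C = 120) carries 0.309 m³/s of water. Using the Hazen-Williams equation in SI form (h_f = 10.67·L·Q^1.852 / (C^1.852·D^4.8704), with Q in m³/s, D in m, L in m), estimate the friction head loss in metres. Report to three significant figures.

h_f ≈ 43.2 m

h_f = 10.67·1720·0.309^1.852 / (120^1.852·0.359^4.8704) = 43.18 m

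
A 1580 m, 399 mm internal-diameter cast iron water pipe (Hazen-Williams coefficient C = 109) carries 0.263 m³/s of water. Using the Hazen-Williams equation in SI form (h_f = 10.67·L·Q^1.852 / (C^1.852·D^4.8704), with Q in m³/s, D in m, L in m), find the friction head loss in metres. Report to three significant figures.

h_f = 10.67·1580·0.263^1.852 / (109^1.852·0.399^4.8704) = 21.02 m

h_f ≈ 21.0 m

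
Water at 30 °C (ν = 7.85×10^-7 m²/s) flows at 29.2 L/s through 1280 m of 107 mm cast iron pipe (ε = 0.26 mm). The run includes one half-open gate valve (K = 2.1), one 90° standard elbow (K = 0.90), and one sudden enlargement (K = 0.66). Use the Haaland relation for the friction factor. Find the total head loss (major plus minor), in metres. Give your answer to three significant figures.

V = 4Q/(πD²) = 3.247 m/s; V²/2g = 0.5375 m
Re = 4.43×10^5, ε/D = 0.00243 → f = 0.02505 (Haaland)
Major: h_f = f(L/D)·V²/2g = 0.02505·11963·0.5375 = 161.1 m
Minor: ΣK = 3.66; h_m = ΣK·V²/2g = 1.967 m
Total H_L = 161.1 + 1.967 = 163.0 m

H_L ≈ 163 m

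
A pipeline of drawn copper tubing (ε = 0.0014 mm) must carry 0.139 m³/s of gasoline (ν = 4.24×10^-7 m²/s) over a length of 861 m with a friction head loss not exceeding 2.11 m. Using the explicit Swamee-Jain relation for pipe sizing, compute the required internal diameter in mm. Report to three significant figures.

Swamee-Jain (Type III): D = 0.66·[ε^1.25·(LQ²/(gh_f))^4.75 + ν·Q^9.4·(L/(gh_f))^5.2]^0.04
LQ²/(gh_f) = 0.8037; L/(gh_f) = 41.60
Term 1 = ε^1.25·(…)^4.75 = 1.71×10^-8; Term 2 = ν·Q^9.4·(…)^5.2 = 9.79×10^-7
D = 0.66·(1.71×10^-8 + 9.79×10^-7)^0.04 = 0.3797 m = 380 mm
Check: V = 1.23 m/s, Re = 1.10×10^6, f = 0.01152, h_f = 2.01 m ≈ 2.11 m ✓

D ≈ 380 mm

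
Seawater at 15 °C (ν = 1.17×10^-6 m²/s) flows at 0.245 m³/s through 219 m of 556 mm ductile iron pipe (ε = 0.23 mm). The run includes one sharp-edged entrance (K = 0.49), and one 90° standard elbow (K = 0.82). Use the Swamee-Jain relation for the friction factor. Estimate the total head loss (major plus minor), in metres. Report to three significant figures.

V = 4Q/(πD²) = 1.009 m/s; V²/2g = 0.05190 m
Re = 4.80×10^5, ε/D = 4.14×10^-4 → f = 0.01725 (Swamee-Jain)
Major: h_f = f(L/D)·V²/2g = 0.01725·393.9·0.05190 = 0.3527 m
Minor: ΣK = 1.31; h_m = ΣK·V²/2g = 0.06799 m
Total H_L = 0.3527 + 0.06799 = 0.4207 m

H_L ≈ 0.421 m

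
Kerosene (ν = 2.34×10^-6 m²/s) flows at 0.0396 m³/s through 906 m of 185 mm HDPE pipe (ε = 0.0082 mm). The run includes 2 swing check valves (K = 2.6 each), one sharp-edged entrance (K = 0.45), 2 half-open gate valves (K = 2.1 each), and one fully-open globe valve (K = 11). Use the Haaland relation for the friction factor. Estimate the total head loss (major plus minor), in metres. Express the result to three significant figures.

H_L ≈ 11.8 m

V = 4Q/(πD²) = 1.473 m/s; V²/2g = 0.1106 m
Re = 1.16×10^5, ε/D = 4.43×10^-5 → f = 0.01747 (Haaland)
Major: h_f = f(L/D)·V²/2g = 0.01747·4897·0.1106 = 9.466 m
Minor: ΣK = 20.9; h_m = ΣK·V²/2g = 2.306 m
Total H_L = 9.466 + 2.306 = 11.77 m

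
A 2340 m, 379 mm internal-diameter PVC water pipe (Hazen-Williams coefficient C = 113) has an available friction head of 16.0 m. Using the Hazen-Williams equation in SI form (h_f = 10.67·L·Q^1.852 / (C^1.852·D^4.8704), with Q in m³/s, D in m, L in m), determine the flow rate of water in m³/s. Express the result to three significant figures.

Q ≈ 0.166 m³/s

Rearranging: Q = [h_f·C^1.852·D^4.8704 / (10.67·L)]^(1/1.852)
Q = [16.0·113^1.852·0.379^4.8704 / (10.67·2340)]^0.540 = 0.1662 m³/s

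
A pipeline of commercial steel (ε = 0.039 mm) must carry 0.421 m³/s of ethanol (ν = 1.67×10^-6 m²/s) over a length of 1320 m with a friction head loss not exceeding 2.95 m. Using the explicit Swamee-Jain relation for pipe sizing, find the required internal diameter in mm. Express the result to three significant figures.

Swamee-Jain (Type III): D = 0.66·[ε^1.25·(LQ²/(gh_f))^4.75 + ν·Q^9.4·(L/(gh_f))^5.2]^0.04
LQ²/(gh_f) = 8.084; L/(gh_f) = 45.61
Term 1 = ε^1.25·(…)^4.75 = 0.0631; Term 2 = ν·Q^9.4·(…)^5.2 = 0.208
D = 0.66·(0.0631 + 0.208)^0.04 = 0.6264 m = 626 mm
Check: V = 1.37 m/s, Re = 5.12×10^5, f = 0.01396, h_f = 2.80 m ≈ 2.95 m ✓

D ≈ 626 mm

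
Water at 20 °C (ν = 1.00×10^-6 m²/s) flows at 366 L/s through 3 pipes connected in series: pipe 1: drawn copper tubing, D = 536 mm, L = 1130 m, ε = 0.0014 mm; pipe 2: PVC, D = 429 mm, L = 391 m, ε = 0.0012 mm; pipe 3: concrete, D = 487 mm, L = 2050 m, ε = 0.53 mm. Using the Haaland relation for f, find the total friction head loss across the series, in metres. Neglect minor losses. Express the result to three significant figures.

Pipe 1: V = 1.622 m/s, Re = 8.69×10^5, ε/D = 2.61×10^-6, f = 0.01190, h_1 = f(L/D)V²/2g = 3.365 m
Pipe 2: V = 2.532 m/s, Re = 1.09×10^6, ε/D = 2.80×10^-6, f = 0.01147, h_2 = f(L/D)V²/2g = 3.418 m
Pipe 3: V = 1.965 m/s, Re = 9.57×10^5, ε/D = 0.00109, f = 0.02035, h_3 = f(L/D)V²/2g = 16.85 m
Series → Q common, losses add: H = Σh = 23.64 m

H ≈ 23.6 m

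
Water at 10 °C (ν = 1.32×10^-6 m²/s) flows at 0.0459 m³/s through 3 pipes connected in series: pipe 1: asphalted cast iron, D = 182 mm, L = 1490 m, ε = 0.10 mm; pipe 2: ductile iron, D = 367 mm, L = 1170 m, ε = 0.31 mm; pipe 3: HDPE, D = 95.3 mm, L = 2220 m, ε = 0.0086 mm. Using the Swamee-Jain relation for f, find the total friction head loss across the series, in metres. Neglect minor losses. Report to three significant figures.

Pipe 1: V = 1.764 m/s, Re = 2.43×10^5, ε/D = 5.49×10^-4, f = 0.01889, h_1 = f(L/D)V²/2g = 24.53 m
Pipe 2: V = 0.4339 m/s, Re = 1.21×10^5, ε/D = 8.45×10^-4, f = 0.02139, h_2 = f(L/D)V²/2g = 0.6545 m
Pipe 3: V = 6.435 m/s, Re = 4.65×10^5, ε/D = 9.02×10^-5, f = 0.01448, h_3 = f(L/D)V²/2g = 711.8 m
Series → Q common, losses add: H = Σh = 737.0 m

H ≈ 737 m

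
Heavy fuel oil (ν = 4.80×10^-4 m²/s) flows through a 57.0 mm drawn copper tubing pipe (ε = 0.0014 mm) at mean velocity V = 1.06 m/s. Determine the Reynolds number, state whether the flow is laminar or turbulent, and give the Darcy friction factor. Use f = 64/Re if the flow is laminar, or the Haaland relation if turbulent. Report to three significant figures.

Re = VD/ν = 1.060·0.0570/4.80×10^-4 = 126
Re < 2300 → laminar → f = 64/Re = 0.5084

Re ≈ 126; laminar; f = 64/Re ≈ 0.508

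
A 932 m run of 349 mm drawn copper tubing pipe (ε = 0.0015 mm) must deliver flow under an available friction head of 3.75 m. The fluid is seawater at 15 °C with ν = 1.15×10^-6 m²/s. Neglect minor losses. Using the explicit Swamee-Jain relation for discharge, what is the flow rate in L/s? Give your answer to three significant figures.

Swamee-Jain (Type II): Q = -0.965·√(gD⁵h_f/L)·ln[ε/(3.7D) + √(3.17ν²L/(gD³h_f))]
√(gD⁵h_f/L) = √(9.81·0.349⁵·3.75/932) = 0.01430
ε/(3.7D) = 1.16×10^-6; √(3.17ν²L/(gD³h_f)) = 5.00×10^-5
Q = -0.965·0.01430·ln(5.115×10^-5) = 0.1363 m³/s
Check: V = 1.42 m/s, Re = 4.32×10^5, f = 0.01350, h_f = 3.73 m ≈ 3.75 m ✓

Q ≈ 136 L/s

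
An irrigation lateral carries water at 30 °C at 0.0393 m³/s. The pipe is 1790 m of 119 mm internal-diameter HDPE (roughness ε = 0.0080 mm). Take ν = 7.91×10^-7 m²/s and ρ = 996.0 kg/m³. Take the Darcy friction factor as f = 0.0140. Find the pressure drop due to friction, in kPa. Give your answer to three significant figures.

Δp ≈ 1310 kPa

V = 4Q/(πD²) = 4·0.0393/(π·0.119²) = 3.534 m/s
h_f = f(L/D)V²/(2g) = 0.01400·(1790/0.119)·3.534²/(2·9.81) = 134.0 m
Δp = ρg·h_f = 996.0·9.81·134.0 = 1309 kPa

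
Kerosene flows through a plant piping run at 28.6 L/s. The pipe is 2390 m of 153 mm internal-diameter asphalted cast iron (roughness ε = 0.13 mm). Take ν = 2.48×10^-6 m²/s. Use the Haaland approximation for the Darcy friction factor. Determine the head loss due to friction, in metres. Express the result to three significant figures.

h_f ≈ 41.5 m

V = 4Q/(πD²) = 4·0.0286/(π·0.153²) = 1.556 m/s
Re = VD/ν = 1.556·0.153/2.48×10^-6 = 9.60×10^4 → turbulent
ε/D = 0.13/153 = 8.50×10^-4
Haaland: f = 0.02152
h_f = f(L/D)V²/(2g) = 0.02152·(2390/0.153)·1.556²/(2·9.81) = 41.46 m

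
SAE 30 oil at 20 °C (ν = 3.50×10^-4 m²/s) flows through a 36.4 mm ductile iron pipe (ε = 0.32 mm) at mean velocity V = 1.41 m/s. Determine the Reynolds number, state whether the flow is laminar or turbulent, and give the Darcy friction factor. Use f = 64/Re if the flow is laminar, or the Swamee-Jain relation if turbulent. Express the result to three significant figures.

Re = VD/ν = 1.410·0.0364/3.50×10^-4 = 147
Re < 2300 → laminar → f = 64/Re = 0.4364

Re ≈ 147; laminar; f = 64/Re ≈ 0.436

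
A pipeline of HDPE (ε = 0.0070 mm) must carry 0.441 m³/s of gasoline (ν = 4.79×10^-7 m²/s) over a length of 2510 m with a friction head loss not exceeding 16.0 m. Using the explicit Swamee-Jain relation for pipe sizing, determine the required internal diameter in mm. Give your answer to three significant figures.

D ≈ 486 mm

Swamee-Jain (Type III): D = 0.66·[ε^1.25·(LQ²/(gh_f))^4.75 + ν·Q^9.4·(L/(gh_f))^5.2]^0.04
LQ²/(gh_f) = 3.110; L/(gh_f) = 15.99
Term 1 = ε^1.25·(…)^4.75 = 7.89×10^-5; Term 2 = ν·Q^9.4·(…)^5.2 = 3.97×10^-4
D = 0.66·(7.89×10^-5 + 3.97×10^-4)^0.04 = 0.4860 m = 486 mm
Check: V = 2.38 m/s, Re = 2.41×10^6, f = 0.01064, h_f = 15.8 m ≈ 16.0 m ✓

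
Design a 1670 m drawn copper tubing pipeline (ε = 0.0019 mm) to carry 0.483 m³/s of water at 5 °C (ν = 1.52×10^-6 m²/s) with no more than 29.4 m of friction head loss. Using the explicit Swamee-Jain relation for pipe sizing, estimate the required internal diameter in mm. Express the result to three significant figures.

Swamee-Jain (Type III): D = 0.66·[ε^1.25·(LQ²/(gh_f))^4.75 + ν·Q^9.4·(L/(gh_f))^5.2]^0.04
LQ²/(gh_f) = 1.351; L/(gh_f) = 5.790
Term 1 = ε^1.25·(…)^4.75 = 2.94×10^-7; Term 2 = ν·Q^9.4·(…)^5.2 = 1.50×10^-5
D = 0.66·(2.94×10^-7 + 1.50×10^-5)^0.04 = 0.4236 m = 424 mm
Check: V = 3.43 m/s, Re = 9.55×10^5, f = 0.01181, h_f = 27.9 m ≈ 29.4 m ✓

D ≈ 424 mm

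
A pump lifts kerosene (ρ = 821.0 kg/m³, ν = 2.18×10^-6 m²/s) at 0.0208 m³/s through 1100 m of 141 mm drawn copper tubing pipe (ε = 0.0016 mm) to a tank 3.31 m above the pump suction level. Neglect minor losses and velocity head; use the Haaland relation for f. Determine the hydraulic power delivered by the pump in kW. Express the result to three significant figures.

P_hyd ≈ 2.73 kW

V = 4Q/(πD²) = 1.332 m/s; Re = 8.62×10^4; ε/D = 1.13×10^-5; f = 0.01843
h_f = f(L/D)V²/2g = 13.00 m
Total head H = z + h_f = 3.31 + 13.00 = 16.31 m
P_hyd = ρgQH = 821.0·9.81·0.0208·16.31 = 2.733 kW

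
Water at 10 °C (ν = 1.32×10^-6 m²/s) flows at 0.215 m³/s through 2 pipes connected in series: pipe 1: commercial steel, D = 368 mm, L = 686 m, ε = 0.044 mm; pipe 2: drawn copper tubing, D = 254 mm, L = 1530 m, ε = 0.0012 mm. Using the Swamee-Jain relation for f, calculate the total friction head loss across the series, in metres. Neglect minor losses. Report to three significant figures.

H ≈ 72.6 m

Pipe 1: V = 2.021 m/s, Re = 5.64×10^5, ε/D = 1.20×10^-4, f = 0.01451, h_1 = f(L/D)V²/2g = 5.632 m
Pipe 2: V = 4.243 m/s, Re = 8.16×10^5, ε/D = 4.72×10^-6, f = 0.01212, h_2 = f(L/D)V²/2g = 66.98 m
Series → Q common, losses add: H = Σh = 72.61 m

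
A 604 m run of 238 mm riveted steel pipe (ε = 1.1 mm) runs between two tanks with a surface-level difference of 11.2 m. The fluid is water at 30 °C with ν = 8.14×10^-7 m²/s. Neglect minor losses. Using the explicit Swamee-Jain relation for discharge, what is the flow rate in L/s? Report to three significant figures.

Swamee-Jain (Type II): Q = -0.965·√(gD⁵h_f/L)·ln[ε/(3.7D) + √(3.17ν²L/(gD³h_f))]
√(gD⁵h_f/L) = √(9.81·0.238⁵·11.2/604) = 0.01179
ε/(3.7D) = 0.00125; √(3.17ν²L/(gD³h_f)) = 2.93×10^-5
Q = -0.965·0.01179·ln(0.001278) = 0.07577 m³/s
Check: V = 1.70 m/s, Re = 4.98×10^5, f = 0.02996, h_f = 11.2 m ≈ 11.2 m ✓

Q ≈ 75.8 L/s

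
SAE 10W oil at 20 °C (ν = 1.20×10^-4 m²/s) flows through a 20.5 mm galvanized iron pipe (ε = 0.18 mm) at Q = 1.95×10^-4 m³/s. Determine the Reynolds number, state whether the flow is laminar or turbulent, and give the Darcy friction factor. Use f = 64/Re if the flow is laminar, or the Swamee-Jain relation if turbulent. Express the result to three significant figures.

Re ≈ 101; laminar; f = 64/Re ≈ 0.634

V = 4Q/(πD²) = 0.5908 m/s
Re = VD/ν = 0.5908·0.0205/1.20×10^-4 = 101
Re < 2300 → laminar → f = 64/Re = 0.6341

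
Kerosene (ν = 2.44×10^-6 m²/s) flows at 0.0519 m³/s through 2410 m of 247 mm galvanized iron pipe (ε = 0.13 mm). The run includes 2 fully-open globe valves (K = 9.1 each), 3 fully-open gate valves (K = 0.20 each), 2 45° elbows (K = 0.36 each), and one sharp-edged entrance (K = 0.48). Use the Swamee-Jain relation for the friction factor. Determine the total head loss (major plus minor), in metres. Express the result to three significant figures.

H_L ≈ 13.0 m

V = 4Q/(πD²) = 1.083 m/s; V²/2g = 0.05980 m
Re = 1.10×10^5, ε/D = 5.26×10^-4 → f = 0.02030 (Swamee-Jain)
Major: h_f = f(L/D)·V²/2g = 0.02030·9757·0.05980 = 11.84 m
Minor: ΣK = 20.0; h_m = ΣK·V²/2g = 1.196 m
Total H_L = 11.84 + 1.196 = 13.04 m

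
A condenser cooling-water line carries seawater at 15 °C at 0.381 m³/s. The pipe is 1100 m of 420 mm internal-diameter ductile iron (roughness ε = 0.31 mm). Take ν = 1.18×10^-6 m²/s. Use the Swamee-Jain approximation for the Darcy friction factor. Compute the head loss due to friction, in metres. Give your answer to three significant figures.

h_f ≈ 18.9 m

V = 4Q/(πD²) = 4·0.381/(π·0.420²) = 2.750 m/s
Re = VD/ν = 2.750·0.420/1.18×10^-6 = 9.79×10^5 → turbulent
ε/D = 0.31/420 = 7.38×10^-4
Swamee-Jain: f = 0.01874
h_f = f(L/D)V²/(2g) = 0.01874·(1100/0.420)·2.750²/(2·9.81) = 18.92 m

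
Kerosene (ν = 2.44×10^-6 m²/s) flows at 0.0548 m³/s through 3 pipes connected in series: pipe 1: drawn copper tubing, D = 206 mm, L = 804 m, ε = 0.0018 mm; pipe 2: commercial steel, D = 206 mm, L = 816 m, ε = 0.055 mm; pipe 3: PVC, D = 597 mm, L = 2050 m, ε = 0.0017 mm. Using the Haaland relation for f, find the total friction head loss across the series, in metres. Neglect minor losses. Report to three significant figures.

H ≈ 19.0 m

Pipe 1: V = 1.644 m/s, Re = 1.39×10^5, ε/D = 8.74×10^-6, f = 0.01670, h_1 = f(L/D)V²/2g = 8.982 m
Pipe 2: V = 1.644 m/s, Re = 1.39×10^5, ε/D = 2.67×10^-4, f = 0.01814, h_2 = f(L/D)V²/2g = 9.900 m
Pipe 3: V = 0.1958 m/s, Re = 4.79×10^4, ε/D = 2.85×10^-6, f = 0.02092, h_3 = f(L/D)V²/2g = 0.1403 m
Series → Q common, losses add: H = Σh = 19.02 m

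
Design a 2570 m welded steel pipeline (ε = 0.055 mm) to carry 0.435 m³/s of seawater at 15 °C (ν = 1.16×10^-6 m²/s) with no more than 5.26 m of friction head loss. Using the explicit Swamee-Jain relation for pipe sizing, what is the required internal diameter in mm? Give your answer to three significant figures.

Swamee-Jain (Type III): D = 0.66·[ε^1.25·(LQ²/(gh_f))^4.75 + ν·Q^9.4·(L/(gh_f))^5.2]^0.04
LQ²/(gh_f) = 9.424; L/(gh_f) = 49.81
Term 1 = ε^1.25·(…)^4.75 = 0.201; Term 2 = ν·Q^9.4·(…)^5.2 = 0.311
D = 0.66·(0.201 + 0.311)^0.04 = 0.6425 m = 643 mm
Check: V = 1.34 m/s, Re = 7.43×10^5, f = 0.01367, h_f = 5.02 m ≈ 5.26 m ✓

D ≈ 643 mm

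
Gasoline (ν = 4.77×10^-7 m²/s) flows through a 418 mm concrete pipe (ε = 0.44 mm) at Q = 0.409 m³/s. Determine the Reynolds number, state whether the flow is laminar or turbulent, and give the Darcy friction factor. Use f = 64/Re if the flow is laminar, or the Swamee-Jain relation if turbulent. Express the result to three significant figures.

Re ≈ 2.61×10^6; turbulent; f ≈ 0.0200

V = 4Q/(πD²) = 2.980 m/s
Re = VD/ν = 2.980·0.418/4.77×10^-7 = 2.61×10^6
Re > 4000 → turbulent; ε/D = 0.00105
Swamee-Jain: f = 0.02005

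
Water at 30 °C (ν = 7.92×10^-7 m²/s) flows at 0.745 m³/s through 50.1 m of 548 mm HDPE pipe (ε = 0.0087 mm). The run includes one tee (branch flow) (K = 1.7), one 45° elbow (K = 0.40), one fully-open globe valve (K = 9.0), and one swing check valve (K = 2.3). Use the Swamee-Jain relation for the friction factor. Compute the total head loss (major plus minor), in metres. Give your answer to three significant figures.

H_L ≈ 7.32 m

V = 4Q/(πD²) = 3.159 m/s; V²/2g = 0.5085 m
Re = 2.19×10^6, ε/D = 1.59×10^-5 → f = 0.01082 (Swamee-Jain)
Major: h_f = f(L/D)·V²/2g = 0.01082·91.42·0.5085 = 0.5030 m
Minor: ΣK = 13.4; h_m = ΣK·V²/2g = 6.814 m
Total H_L = 0.5030 + 6.814 = 7.317 m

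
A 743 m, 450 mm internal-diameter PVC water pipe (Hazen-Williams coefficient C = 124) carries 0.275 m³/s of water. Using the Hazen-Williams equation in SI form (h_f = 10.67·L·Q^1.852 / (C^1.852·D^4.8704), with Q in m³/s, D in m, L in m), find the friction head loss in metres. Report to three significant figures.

h_f = 10.67·743·0.275^1.852 / (124^1.852·0.450^4.8704) = 4.707 m

h_f ≈ 4.71 m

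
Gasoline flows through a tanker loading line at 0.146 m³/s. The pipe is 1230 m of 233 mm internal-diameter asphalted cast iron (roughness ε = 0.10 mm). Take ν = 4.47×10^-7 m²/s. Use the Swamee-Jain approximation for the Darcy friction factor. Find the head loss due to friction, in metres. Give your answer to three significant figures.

V = 4Q/(πD²) = 4·0.146/(π·0.233²) = 3.424 m/s
Re = VD/ν = 3.424·0.233/4.47×10^-7 = 1.78×10^6 → turbulent
ε/D = 0.10/233 = 4.29×10^-4
Swamee-Jain: f = 0.01654
h_f = f(L/D)V²/(2g) = 0.01654·(1230/0.233)·3.424²/(2·9.81) = 52.19 m

h_f ≈ 52.2 m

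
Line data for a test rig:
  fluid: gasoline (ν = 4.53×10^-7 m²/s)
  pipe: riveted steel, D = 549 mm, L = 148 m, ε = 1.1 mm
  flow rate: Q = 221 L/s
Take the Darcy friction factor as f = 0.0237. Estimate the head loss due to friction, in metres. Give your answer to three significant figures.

V = 4Q/(πD²) = 4·0.221/(π·0.549²) = 0.9336 m/s
h_f = f(L/D)V²/(2g) = 0.02370·(148/0.549)·0.9336²/(2·9.81) = 0.2838 m

h_f ≈ 0.284 m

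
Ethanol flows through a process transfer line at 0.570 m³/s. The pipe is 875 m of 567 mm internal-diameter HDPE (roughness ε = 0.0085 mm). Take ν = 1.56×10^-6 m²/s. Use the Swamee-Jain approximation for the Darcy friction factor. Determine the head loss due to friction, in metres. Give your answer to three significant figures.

V = 4Q/(πD²) = 4·0.570/(π·0.567²) = 2.257 m/s
Re = VD/ν = 2.257·0.567/1.56×10^-6 = 8.20×10^5 → turbulent
ε/D = 0.0085/567 = 1.50×10^-5
Swamee-Jain: f = 0.01233
h_f = f(L/D)V²/(2g) = 0.01233·(875/0.567)·2.257²/(2·9.81) = 4.940 m

h_f ≈ 4.94 m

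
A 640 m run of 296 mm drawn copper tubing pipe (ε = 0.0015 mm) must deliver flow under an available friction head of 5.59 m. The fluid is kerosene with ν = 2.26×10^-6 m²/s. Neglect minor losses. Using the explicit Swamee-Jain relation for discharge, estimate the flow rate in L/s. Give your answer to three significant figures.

Swamee-Jain (Type II): Q = -0.965·√(gD⁵h_f/L)·ln[ε/(3.7D) + √(3.17ν²L/(gD³h_f))]
√(gD⁵h_f/L) = √(9.81·0.296⁵·5.59/640) = 0.01395
ε/(3.7D) = 1.37×10^-6; √(3.17ν²L/(gD³h_f)) = 8.54×10^-5
Q = -0.965·0.01395·ln(8.673×10^-5) = 0.1259 m³/s
Check: V = 1.83 m/s, Re = 2.40×10^5, f = 0.01505, h_f = 5.55 m ≈ 5.59 m ✓

Q ≈ 126 L/s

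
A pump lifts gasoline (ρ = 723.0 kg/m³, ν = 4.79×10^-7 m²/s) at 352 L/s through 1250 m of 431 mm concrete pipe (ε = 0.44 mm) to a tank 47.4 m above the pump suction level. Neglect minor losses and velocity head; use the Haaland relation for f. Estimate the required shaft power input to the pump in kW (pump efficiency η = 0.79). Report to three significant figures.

V = 4Q/(πD²) = 2.413 m/s; Re = 2.17×10^6; ε/D = 0.00102; f = 0.01990
h_f = f(L/D)V²/2g = 17.12 m
Total head H = z + h_f = 47.4 + 17.12 = 64.52 m
P_hyd = ρgQH = 723.0·9.81·0.352·64.52 = 161.1 kW
P_shaft = P_hyd/η = 161.1/0.79 = 203.9 kW

P_shaft ≈ 204 kW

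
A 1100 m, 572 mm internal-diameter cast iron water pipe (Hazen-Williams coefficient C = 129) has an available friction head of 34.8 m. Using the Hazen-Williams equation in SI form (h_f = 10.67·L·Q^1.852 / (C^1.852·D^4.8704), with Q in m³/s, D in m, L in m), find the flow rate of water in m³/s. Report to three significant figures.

Rearranging: Q = [h_f·C^1.852·D^4.8704 / (10.67·L)]^(1/1.852)
Q = [34.8·129^1.852·0.572^4.8704 / (10.67·1100)]^0.540 = 1.281 m³/s

Q ≈ 1.28 m³/s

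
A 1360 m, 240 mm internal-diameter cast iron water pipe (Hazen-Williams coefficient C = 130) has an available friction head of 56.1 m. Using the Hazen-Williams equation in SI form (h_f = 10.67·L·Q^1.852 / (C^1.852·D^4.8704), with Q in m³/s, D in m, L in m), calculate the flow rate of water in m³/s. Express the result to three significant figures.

Q ≈ 0.152 m³/s

Rearranging: Q = [h_f·C^1.852·D^4.8704 / (10.67·L)]^(1/1.852)
Q = [56.1·130^1.852·0.240^4.8704 / (10.67·1360)]^0.540 = 0.1518 m³/s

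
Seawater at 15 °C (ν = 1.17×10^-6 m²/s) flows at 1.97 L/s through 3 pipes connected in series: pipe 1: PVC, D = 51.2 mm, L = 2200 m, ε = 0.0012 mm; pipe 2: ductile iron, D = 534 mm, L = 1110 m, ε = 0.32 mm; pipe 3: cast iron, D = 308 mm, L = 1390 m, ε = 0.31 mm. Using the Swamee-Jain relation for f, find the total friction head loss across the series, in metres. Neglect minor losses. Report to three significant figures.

Pipe 1: V = 0.9568 m/s, Re = 4.19×10^4, ε/D = 2.34×10^-5, f = 0.02170, h_1 = f(L/D)V²/2g = 43.52 m
Pipe 2: V = 0.008796 m/s, Re = 4010, ε/D = 5.99×10^-4, f = 0.04120, h_2 = f(L/D)V²/2g = 3.377×10^-4 m
Pipe 3: V = 0.02644 m/s, Re = 6960, ε/D = 0.00101, f = 0.03576, h_3 = f(L/D)V²/2g = 0.005751 m
Series → Q common, losses add: H = Σh = 43.52 m

H ≈ 43.5 m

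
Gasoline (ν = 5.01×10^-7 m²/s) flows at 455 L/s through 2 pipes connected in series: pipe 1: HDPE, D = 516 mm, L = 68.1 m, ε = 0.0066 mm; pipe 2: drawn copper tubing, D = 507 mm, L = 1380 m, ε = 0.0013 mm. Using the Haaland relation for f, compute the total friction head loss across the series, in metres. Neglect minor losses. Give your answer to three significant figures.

H ≈ 7.53 m

Pipe 1: V = 2.176 m/s, Re = 2.24×10^6, ε/D = 1.28×10^-5, f = 0.01057, h_1 = f(L/D)V²/2g = 0.3366 m
Pipe 2: V = 2.254 m/s, Re = 2.28×10^6, ε/D = 2.56×10^-6, f = 0.01021, h_2 = f(L/D)V²/2g = 7.193 m
Series → Q common, losses add: H = Σh = 7.529 m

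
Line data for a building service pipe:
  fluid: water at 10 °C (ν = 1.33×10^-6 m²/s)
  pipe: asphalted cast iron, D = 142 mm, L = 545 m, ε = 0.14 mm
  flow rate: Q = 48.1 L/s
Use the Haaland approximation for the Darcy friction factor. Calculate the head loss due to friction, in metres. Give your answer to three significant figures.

V = 4Q/(πD²) = 4·0.0481/(π·0.142²) = 3.037 m/s
Re = VD/ν = 3.037·0.142/1.33×10^-6 = 3.24×10^5 → turbulent
ε/D = 0.14/142 = 9.86×10^-4
Haaland: f = 0.02040
h_f = f(L/D)V²/(2g) = 0.02040·(545/0.142)·3.037²/(2·9.81) = 36.82 m

h_f ≈ 36.8 m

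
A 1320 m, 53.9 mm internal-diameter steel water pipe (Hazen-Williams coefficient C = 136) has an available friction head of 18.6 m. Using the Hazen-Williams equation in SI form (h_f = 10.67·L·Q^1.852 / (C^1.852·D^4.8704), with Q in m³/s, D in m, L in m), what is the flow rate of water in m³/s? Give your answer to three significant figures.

Q ≈ 0.00175 m³/s

Rearranging: Q = [h_f·C^1.852·D^4.8704 / (10.67·L)]^(1/1.852)
Q = [18.6·136^1.852·0.0539^4.8704 / (10.67·1320)]^0.540 = 0.001751 m³/s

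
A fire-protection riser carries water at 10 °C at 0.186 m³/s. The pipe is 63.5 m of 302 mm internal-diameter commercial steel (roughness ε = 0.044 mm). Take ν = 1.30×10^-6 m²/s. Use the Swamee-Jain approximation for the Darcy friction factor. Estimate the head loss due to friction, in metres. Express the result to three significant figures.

h_f ≈ 1.06 m

V = 4Q/(πD²) = 4·0.186/(π·0.302²) = 2.597 m/s
Re = VD/ν = 2.597·0.302/1.30×10^-6 = 6.03×10^5 → turbulent
ε/D = 0.044/302 = 1.46×10^-4
Swamee-Jain: f = 0.01471
h_f = f(L/D)V²/(2g) = 0.01471·(63.5/0.302)·2.597²/(2·9.81) = 1.063 m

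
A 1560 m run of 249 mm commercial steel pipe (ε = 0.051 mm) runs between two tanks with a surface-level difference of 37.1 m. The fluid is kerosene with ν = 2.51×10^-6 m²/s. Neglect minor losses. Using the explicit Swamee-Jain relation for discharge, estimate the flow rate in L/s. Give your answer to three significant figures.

Q ≈ 129 L/s

Swamee-Jain (Type II): Q = -0.965·√(gD⁵h_f/L)·ln[ε/(3.7D) + √(3.17ν²L/(gD³h_f))]
√(gD⁵h_f/L) = √(9.81·0.249⁵·37.1/1560) = 0.01494
ε/(3.7D) = 5.54×10^-5; √(3.17ν²L/(gD³h_f)) = 7.45×10^-5
Q = -0.965·0.01494·ln(1.298×10^-4) = 0.1291 m³/s
Check: V = 2.65 m/s, Re = 2.63×10^5, f = 0.01659, h_f = 37.2 m ≈ 37.1 m ✓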